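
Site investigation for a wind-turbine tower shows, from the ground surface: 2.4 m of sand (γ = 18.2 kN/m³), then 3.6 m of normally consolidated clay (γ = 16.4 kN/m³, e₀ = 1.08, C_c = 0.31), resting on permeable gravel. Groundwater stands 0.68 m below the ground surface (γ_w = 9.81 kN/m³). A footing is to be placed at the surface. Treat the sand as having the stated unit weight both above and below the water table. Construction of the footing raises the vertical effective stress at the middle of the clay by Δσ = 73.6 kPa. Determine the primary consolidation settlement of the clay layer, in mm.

Mid-depth of clay below the ground surface: z = 2.4 + 3.6/2 = 4.2 m.
Total vertical stress at mid-clay: σ_v = 18.2×2.4 + 16.4×1.8 = 73.2 kPa.
Pore pressure: u = 9.81×(4.2 − 0.68) = 34.531 kPa.
Initial effective stress: σ'_0 = σ_v − u = 73.2 − 34.531 = 38.669 kPa.
Final effective stress: σ'_f = σ'_0 + Δσ = 38.669 + 73.6 = 112.27 kPa.
Normally consolidated clay, so the full stress increment lies on the virgin compression line:
S_c = C_c·H/(1+e₀)·log₁₀(σ'_f/σ'_0) = 0.31×3.6/(1+1.08)×log₁₀(112.27/38.669)
    = 0.53654 × 0.4629 = 0.2484 m

S_c ≈ 248 mm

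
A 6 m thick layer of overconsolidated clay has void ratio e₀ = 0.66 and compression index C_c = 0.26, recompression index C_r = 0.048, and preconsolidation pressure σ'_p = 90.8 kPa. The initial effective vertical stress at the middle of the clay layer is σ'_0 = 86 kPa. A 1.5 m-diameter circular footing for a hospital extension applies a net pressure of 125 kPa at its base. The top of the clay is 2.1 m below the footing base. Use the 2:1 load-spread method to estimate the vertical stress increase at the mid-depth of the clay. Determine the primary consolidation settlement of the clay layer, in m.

Mid-depth of clay below the footing base: z = 2.1 + 6/2 = 5.1 m.
Stress increase at mid-clay by the 2:1 spreading method:
Δσ ≈ qD²/(D+z)² = 125×1.5²/(1.5+5.1)² = 6.4566 kPa
Final effective stress: σ'_f = 86 + 6.4566 = 92.457 kPa.
σ'_f = 92.457 > σ'_p = 90.8 kPa, so the stress path crosses the preconsolidation pressure — recompression up to σ'_p, then virgin compression beyond:
S_c = H/(1+e₀)·[C_r·log₁₀(σ'_p/σ'_0) + C_c·log₁₀(σ'_f/σ'_p)]
    = 6/1.66 × [0.048×log₁₀(90.8/86) + 0.26×log₁₀(92.457/90.8)]
    = 3.6145 × [0.0011322 + 0.002042] = 0.01147 m

S_c ≈ 0.0115 m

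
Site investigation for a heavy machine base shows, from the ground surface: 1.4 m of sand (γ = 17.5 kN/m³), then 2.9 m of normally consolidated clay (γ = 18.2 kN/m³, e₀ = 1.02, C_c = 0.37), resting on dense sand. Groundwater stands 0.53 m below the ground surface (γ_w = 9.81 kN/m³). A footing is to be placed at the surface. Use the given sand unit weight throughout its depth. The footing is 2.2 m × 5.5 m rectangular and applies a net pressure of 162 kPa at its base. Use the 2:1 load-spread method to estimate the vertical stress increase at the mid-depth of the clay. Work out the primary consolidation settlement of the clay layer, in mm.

Mid-depth of clay below the ground surface: z = 1.4 + 2.9/2 = 2.85 m.
Total vertical stress at mid-clay: σ_v = 17.5×1.4 + 18.2×1.45 = 50.89 kPa.
Pore pressure: u = 9.81×(2.85 − 0.53) = 22.759 kPa.
Initial effective stress: σ'_0 = σ_v − u = 50.89 − 22.759 = 28.131 kPa.
Stress increase at mid-clay by the 2:1 spreading method:
Δσ = qBL/((B+z)(L+z)) = 162×2.2×5.5/((2.2+2.85)(5.5+2.85)) = 46.486 kPa
Final effective stress: σ'_f = σ'_0 + Δσ = 28.131 + 46.486 = 74.617 kPa.
Normally consolidated clay, so the full stress increment lies on the virgin compression line:
S_c = C_c·H/(1+e₀)·log₁₀(σ'_f/σ'_0) = 0.37×2.9/(1+1.02)×log₁₀(74.617/28.131)
    = 0.53119 × 0.42365 = 0.225 m

S_c ≈ 225 mm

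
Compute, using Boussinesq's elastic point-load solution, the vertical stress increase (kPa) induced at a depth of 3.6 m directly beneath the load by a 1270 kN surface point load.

Δσ_z ≈ 46.8 kPa

Boussinesq vertical stress below a point load on an elastic half-space:
Δσ_z = 3P/(2πz²) · [1 + (r/z)²]^(−5/2)
r/z = 0/3.6 = 0; [1+(r/z)²]^(−5/2) = 1.
Δσ_z = 3×1270/(2π×3.6²) × 1 = 46.789 × 1 = 46.79 kPa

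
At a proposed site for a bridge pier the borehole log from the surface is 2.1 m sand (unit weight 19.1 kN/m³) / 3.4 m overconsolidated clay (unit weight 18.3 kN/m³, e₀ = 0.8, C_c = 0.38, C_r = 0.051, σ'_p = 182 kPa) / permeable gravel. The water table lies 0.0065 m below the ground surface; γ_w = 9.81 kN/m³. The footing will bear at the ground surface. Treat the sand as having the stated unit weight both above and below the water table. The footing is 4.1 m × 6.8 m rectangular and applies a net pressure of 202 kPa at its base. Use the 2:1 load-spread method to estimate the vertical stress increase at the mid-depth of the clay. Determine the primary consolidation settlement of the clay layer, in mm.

Mid-depth of clay below the ground surface: z = 2.1 + 3.4/2 = 3.8 m.
Total vertical stress at mid-clay: σ_v = 19.1×2.1 + 18.3×1.7 = 71.22 kPa.
Pore pressure: u = 9.81×(3.8 − 0.0065) = 37.209 kPa.
Initial effective stress: σ'_0 = σ_v − u = 71.22 − 37.209 = 34.011 kPa.
Stress increase at mid-clay by the 2:1 spreading method:
Δσ = qBL/((B+z)(L+z)) = 202×4.1×6.8/((4.1+3.8)(6.8+3.8)) = 67.253 kPa
Final effective stress: σ'_f = 34.011 + 67.253 = 101.26 kPa.
σ'_f = 101.26 ≤ σ'_p = 182 kPa, so the clay remains overconsolidated and only the recompression index applies:
S_c = C_r·H/(1+e₀)·log₁₀(σ'_f/σ'_0) = 0.051×3.4/1.8×log₁₀(101.26/34.011)
    = 0.096334 × 0.47382 = 0.04564 m

S_c ≈ 45.6 mm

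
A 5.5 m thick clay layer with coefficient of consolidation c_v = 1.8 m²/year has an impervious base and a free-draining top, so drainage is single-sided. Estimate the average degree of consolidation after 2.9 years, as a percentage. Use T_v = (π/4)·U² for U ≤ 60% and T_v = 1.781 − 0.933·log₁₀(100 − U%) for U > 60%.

Drainage path length: H_d = H = 5.5 m (single drainage).
T_v = c_v·t/H_d² = 1.8×2.9/5.5² = 0.17256.
T_v = 0.17256 corresponds to the U ≤ 60% branch:
U = √(4T_v/π) = 0.4687

U ≈ 46.9 %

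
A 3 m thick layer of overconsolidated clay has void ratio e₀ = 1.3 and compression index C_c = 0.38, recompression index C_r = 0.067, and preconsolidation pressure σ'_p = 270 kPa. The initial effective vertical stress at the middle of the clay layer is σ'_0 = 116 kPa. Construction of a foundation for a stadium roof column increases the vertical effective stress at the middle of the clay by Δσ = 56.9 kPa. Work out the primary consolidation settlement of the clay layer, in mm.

Final effective stress: σ'_f = 116 + 56.9 = 172.9 kPa.
σ'_f = 172.9 ≤ σ'_p = 270 kPa, so the clay remains overconsolidated and only the recompression index applies:
S_c = C_r·H/(1+e₀)·log₁₀(σ'_f/σ'_0) = 0.067×3/2.3×log₁₀(172.9/116)
    = 0.087388 × 0.17334 = 0.01515 m

S_c ≈ 15.1 mm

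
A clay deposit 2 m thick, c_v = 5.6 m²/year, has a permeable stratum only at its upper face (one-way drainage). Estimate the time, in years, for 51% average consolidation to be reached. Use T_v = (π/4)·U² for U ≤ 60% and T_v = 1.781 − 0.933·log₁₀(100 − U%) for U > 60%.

t ≈ 0.146 years

Drainage path length: H_d = H = 2 m (single drainage).
U ≤ 60%: T_v = (π/4)·U² = (π/4)×0.51² = 0.20428.
t = T_v·H_d²/c_v = 0.20428×2²/5.6 = 0.1459 years.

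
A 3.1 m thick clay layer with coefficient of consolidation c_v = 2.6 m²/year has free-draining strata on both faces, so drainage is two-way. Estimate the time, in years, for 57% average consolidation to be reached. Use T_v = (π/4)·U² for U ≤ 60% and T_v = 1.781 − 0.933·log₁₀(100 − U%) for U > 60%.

Drainage path length: H_d = H/2 = 1.55 m (double drainage).
U ≤ 60%: T_v = (π/4)·U² = (π/4)×0.57² = 0.25518.
t = T_v·H_d²/c_v = 0.25518×1.55²/2.6 = 0.2358 years.

t ≈ 0.236 years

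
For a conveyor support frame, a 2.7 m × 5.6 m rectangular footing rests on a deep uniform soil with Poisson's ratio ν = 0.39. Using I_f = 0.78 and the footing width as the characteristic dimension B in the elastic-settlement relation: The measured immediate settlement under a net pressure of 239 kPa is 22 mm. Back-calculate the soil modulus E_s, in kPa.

E_s ≈ 19400 kPa

S_e = q·B·(1−ν²)/E_s · I_f  ⇒  E_s = q·B·(1−ν²)·I_f / S_e.
E_s = 239 × 2.7 × 0.8479 × 0.78 / 0.022 = 19400 kPa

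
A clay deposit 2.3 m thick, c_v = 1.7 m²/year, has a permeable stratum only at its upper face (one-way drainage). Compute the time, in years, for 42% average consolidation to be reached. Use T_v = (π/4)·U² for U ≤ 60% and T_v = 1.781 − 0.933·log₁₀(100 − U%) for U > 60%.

t ≈ 0.431 years

Drainage path length: H_d = H = 2.3 m (single drainage).
U ≤ 60%: T_v = (π/4)·U² = (π/4)×0.42² = 0.13854.
t = T_v·H_d²/c_v = 0.13854×2.3²/1.7 = 0.4311 years.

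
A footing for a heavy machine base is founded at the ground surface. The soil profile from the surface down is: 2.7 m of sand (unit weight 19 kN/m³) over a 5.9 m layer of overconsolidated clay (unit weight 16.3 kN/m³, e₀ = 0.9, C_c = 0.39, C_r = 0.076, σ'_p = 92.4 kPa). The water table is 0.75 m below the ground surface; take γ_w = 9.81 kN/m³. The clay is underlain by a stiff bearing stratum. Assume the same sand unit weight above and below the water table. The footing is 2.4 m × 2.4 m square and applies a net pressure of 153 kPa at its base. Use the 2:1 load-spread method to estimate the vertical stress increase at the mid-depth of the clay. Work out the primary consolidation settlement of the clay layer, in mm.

S_c ≈ 24.1 mm

Mid-depth of clay below the ground surface: z = 2.7 + 5.9/2 = 5.65 m.
Total vertical stress at mid-clay: σ_v = 19×2.7 + 16.3×2.95 = 99.385 kPa.
Pore pressure: u = 9.81×(5.65 − 0.75) = 48.069 kPa.
Initial effective stress: σ'_0 = σ_v − u = 99.385 − 48.069 = 51.316 kPa.
Stress increase at mid-clay by the 2:1 spreading method:
Δσ = qBL/((B+z)(L+z)) = 153×2.4×2.4/((2.4+5.65)(2.4+5.65)) = 13.599 kPa
Final effective stress: σ'_f = 51.316 + 13.599 = 64.915 kPa.
σ'_f = 64.915 ≤ σ'_p = 92.4 kPa, so the clay remains overconsolidated and only the recompression index applies:
S_c = C_r·H/(1+e₀)·log₁₀(σ'_f/σ'_0) = 0.076×5.9/1.9×log₁₀(64.915/51.316)
    = 0.236 × 0.10209 = 0.02409 m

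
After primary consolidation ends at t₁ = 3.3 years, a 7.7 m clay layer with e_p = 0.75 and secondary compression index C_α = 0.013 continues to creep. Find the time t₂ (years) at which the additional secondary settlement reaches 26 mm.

t₂ ≈ 9.4 years

S_s = C_α·H/(1+e_p)·log₁₀(t₂/t₁) ⇒ log₁₀(t₂/t₁) = S_s·(1+e_p)/(C_α·H).
log₁₀(t₂/t₁) = 0.026 × (1+0.75) / (0.013×7.7) = 0.4545
t₂ = t₁ × 10^0.4545 = 3.3 × 2.848 = 9.399 years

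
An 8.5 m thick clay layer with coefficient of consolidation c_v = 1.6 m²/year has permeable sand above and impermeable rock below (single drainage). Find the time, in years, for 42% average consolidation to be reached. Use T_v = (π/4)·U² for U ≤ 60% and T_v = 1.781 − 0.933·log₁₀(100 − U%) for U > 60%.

t ≈ 6.26 years

Drainage path length: H_d = H = 8.5 m (single drainage).
U ≤ 60%: T_v = (π/4)·U² = (π/4)×0.42² = 0.13854.
t = T_v·H_d²/c_v = 0.13854×8.5²/1.6 = 6.256 years.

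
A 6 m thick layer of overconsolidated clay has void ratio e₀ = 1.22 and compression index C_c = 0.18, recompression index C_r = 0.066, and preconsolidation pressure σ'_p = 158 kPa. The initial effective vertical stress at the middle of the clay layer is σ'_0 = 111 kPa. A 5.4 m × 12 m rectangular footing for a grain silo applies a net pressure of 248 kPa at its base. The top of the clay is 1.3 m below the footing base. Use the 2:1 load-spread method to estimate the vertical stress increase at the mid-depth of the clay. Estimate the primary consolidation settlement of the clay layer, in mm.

S_c ≈ 90.1 mm

Mid-depth of clay below the footing base: z = 1.3 + 6/2 = 4.3 m.
Stress increase at mid-clay by the 2:1 spreading method:
Δσ = qBL/((B+z)(L+z)) = 248×5.4×12/((5.4+4.3)(12+4.3)) = 101.64 kPa
Final effective stress: σ'_f = 111 + 101.64 = 212.64 kPa.
σ'_f = 212.64 > σ'_p = 158 kPa, so the stress path crosses the preconsolidation pressure — recompression up to σ'_p, then virgin compression beyond:
S_c = H/(1+e₀)·[C_r·log₁₀(σ'_p/σ'_0) + C_c·log₁₀(σ'_f/σ'_p)]
    = 6/2.22 × [0.066×log₁₀(158/111) + 0.18×log₁₀(212.64/158)]
    = 2.7027 × [0.01012 + 0.023218] = 0.0901 m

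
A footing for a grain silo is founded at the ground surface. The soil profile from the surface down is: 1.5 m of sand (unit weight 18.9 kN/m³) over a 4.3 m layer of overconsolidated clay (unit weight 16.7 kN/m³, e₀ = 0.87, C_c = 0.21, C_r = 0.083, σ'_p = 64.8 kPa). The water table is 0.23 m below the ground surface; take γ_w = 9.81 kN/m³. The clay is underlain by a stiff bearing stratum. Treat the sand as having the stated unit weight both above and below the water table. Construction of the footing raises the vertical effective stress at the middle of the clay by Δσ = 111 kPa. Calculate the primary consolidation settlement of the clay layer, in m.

Mid-depth of clay below the ground surface: z = 1.5 + 4.3/2 = 3.65 m.
Total vertical stress at mid-clay: σ_v = 18.9×1.5 + 16.7×2.15 = 64.255 kPa.
Pore pressure: u = 9.81×(3.65 − 0.23) = 33.55 kPa.
Initial effective stress: σ'_0 = σ_v − u = 64.255 − 33.55 = 30.705 kPa.
Final effective stress: σ'_f = 30.705 + 111 = 141.7 kPa.
σ'_f = 141.7 > σ'_p = 64.8 kPa, so the stress path crosses the preconsolidation pressure — recompression up to σ'_p, then virgin compression beyond:
S_c = H/(1+e₀)·[C_r·log₁₀(σ'_p/σ'_0) + C_c·log₁₀(σ'_f/σ'_p)]
    = 4.3/1.87 × [0.083×log₁₀(64.8/30.705) + 0.21×log₁₀(141.7/64.8)]
    = 2.2995 × [0.026922 + 0.071357] = 0.226 m

S_c ≈ 0.226 m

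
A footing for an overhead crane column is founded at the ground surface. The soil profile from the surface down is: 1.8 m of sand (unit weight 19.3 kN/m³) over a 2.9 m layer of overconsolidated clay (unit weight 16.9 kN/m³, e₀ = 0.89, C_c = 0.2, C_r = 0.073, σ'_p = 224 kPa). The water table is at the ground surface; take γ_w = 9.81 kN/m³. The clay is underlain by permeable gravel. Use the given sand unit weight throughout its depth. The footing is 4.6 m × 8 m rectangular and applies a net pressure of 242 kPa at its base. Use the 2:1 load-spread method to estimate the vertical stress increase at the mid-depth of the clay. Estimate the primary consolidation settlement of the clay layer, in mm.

Mid-depth of clay below the ground surface: z = 1.8 + 2.9/2 = 3.25 m.
Total vertical stress at mid-clay: σ_v = 19.3×1.8 + 16.9×1.45 = 59.245 kPa.
Pore pressure: u = 9.81×(3.25 − 0) = 31.883 kPa.
Initial effective stress: σ'_0 = σ_v − u = 59.245 − 31.883 = 27.362 kPa.
Stress increase at mid-clay by the 2:1 spreading method:
Δσ = qBL/((B+z)(L+z)) = 242×4.6×8/((4.6+3.25)(8+3.25)) = 100.84 kPa
Final effective stress: σ'_f = 27.362 + 100.84 = 128.2 kPa.
σ'_f = 128.2 ≤ σ'_p = 224 kPa, so the clay remains overconsolidated and only the recompression index applies:
S_c = C_r·H/(1+e₀)·log₁₀(σ'_f/σ'_0) = 0.073×2.9/1.89×log₁₀(128.2/27.362)
    = 0.11201 × 0.67074 = 0.07513 m

S_c ≈ 75.1 mm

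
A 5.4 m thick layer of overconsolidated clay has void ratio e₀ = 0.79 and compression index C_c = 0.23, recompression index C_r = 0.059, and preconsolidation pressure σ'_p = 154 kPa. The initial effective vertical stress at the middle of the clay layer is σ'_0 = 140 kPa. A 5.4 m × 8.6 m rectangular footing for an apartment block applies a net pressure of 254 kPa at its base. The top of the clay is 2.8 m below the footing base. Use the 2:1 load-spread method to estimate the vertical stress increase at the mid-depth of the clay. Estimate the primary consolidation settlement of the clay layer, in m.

Mid-depth of clay below the footing base: z = 2.8 + 5.4/2 = 5.5 m.
Stress increase at mid-clay by the 2:1 spreading method:
Δσ = qBL/((B+z)(L+z)) = 254×5.4×8.6/((5.4+5.5)(8.6+5.5)) = 76.75 kPa
Final effective stress: σ'_f = 140 + 76.75 = 216.75 kPa.
σ'_f = 216.75 > σ'_p = 154 kPa, so the stress path crosses the preconsolidation pressure — recompression up to σ'_p, then virgin compression beyond:
S_c = H/(1+e₀)·[C_r·log₁₀(σ'_p/σ'_0) + C_c·log₁₀(σ'_f/σ'_p)]
    = 5.4/1.79 × [0.059×log₁₀(154/140) + 0.23×log₁₀(216.75/154)]
    = 3.0168 × [0.0024422 + 0.034141] = 0.1104 m

S_c ≈ 0.11 m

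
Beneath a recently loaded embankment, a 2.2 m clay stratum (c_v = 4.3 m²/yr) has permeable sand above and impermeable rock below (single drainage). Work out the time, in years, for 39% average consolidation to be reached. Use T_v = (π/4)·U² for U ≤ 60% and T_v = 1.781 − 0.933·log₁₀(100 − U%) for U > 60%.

t ≈ 0.134 years

Drainage path length: H_d = H = 2.2 m (single drainage).
U ≤ 60%: T_v = (π/4)·U² = (π/4)×0.39² = 0.11946.
t = T_v·H_d²/c_v = 0.11946×2.2²/4.3 = 0.1345 years.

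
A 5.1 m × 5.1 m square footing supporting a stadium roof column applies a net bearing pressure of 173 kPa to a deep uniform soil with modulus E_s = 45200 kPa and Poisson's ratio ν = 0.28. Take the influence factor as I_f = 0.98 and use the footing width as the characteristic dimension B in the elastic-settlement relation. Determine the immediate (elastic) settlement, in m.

S_e ≈ 0.0176 m

Immediate (elastic) settlement: S_e = q·B·(1−ν²)/E_s · I_f.
S_e = 173 × 5.1 × (1 − 0.28²) / 45200 × 0.98
    = 173 × 5.1 × 0.9216 / 45200 × 0.98
    = 0.01763 m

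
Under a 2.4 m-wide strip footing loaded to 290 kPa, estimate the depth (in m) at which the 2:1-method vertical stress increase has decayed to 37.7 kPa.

z ≈ 16.1 m

2:1 spreading — at depth z the loaded area has grown by z in each plan dimension:
qB/(B+z) = Δσ_z ⇒ z = qB/Δσ_z − B = 290×2.4/37.7 − 2.4 = 16.06 m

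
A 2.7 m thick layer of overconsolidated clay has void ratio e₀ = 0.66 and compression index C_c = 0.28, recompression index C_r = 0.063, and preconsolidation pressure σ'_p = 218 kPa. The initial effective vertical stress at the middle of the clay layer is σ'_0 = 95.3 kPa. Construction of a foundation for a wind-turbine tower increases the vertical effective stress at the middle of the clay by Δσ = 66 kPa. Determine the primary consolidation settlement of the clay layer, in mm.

Final effective stress: σ'_f = 95.3 + 66 = 161.3 kPa.
σ'_f = 161.3 ≤ σ'_p = 218 kPa, so the clay remains overconsolidated and only the recompression index applies:
S_c = C_r·H/(1+e₀)·log₁₀(σ'_f/σ'_0) = 0.063×2.7/1.66×log₁₀(161.3/95.3)
    = 0.10247 × 0.22854 = 0.02342 m

S_c ≈ 23.4 mm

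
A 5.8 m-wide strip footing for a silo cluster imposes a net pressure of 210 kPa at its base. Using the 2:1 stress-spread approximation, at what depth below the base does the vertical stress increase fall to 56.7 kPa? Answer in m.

2:1 spreading — at depth z the loaded area has grown by z in each plan dimension:
qB/(B+z) = Δσ_z ⇒ z = qB/Δσ_z − B = 210×5.8/56.7 − 5.8 = 15.68 m

z ≈ 15.7 m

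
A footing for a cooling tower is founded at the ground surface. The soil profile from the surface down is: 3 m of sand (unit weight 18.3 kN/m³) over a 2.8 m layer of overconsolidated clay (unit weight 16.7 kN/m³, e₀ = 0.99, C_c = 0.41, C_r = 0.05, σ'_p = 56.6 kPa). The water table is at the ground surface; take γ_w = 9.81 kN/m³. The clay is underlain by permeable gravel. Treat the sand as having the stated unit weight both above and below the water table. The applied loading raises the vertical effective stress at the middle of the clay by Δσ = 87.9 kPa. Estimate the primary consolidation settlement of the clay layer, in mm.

S_c ≈ 209 mm

Mid-depth of clay below the ground surface: z = 3 + 2.8/2 = 4.4 m.
Total vertical stress at mid-clay: σ_v = 18.3×3 + 16.7×1.4 = 78.28 kPa.
Pore pressure: u = 9.81×(4.4 − 0) = 43.164 kPa.
Initial effective stress: σ'_0 = σ_v − u = 78.28 − 43.164 = 35.116 kPa.
Final effective stress: σ'_f = 35.116 + 87.9 = 123.02 kPa.
σ'_f = 123.02 > σ'_p = 56.6 kPa, so the stress path crosses the preconsolidation pressure — recompression up to σ'_p, then virgin compression beyond:
S_c = H/(1+e₀)·[C_r·log₁₀(σ'_p/σ'_0) + C_c·log₁₀(σ'_f/σ'_p)]
    = 2.8/1.99 × [0.05×log₁₀(56.6/35.116) + 0.41×log₁₀(123.02/56.6)]
    = 1.407 × [0.010366 + 0.13824] = 0.2091 m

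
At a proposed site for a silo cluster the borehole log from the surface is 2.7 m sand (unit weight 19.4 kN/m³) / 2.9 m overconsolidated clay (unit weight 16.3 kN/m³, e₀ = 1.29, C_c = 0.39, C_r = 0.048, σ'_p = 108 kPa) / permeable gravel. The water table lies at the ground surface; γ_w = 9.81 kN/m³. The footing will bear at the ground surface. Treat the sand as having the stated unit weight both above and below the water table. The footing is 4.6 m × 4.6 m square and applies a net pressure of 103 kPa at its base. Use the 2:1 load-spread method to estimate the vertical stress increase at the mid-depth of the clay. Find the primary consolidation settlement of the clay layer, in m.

Mid-depth of clay below the ground surface: z = 2.7 + 2.9/2 = 4.15 m.
Total vertical stress at mid-clay: σ_v = 19.4×2.7 + 16.3×1.45 = 76.015 kPa.
Pore pressure: u = 9.81×(4.15 − 0) = 40.712 kPa.
Initial effective stress: σ'_0 = σ_v − u = 76.015 − 40.712 = 35.303 kPa.
Stress increase at mid-clay by the 2:1 spreading method:
Δσ = qBL/((B+z)(L+z)) = 103×4.6×4.6/((4.6+4.15)(4.6+4.15)) = 28.467 kPa
Final effective stress: σ'_f = 35.303 + 28.467 = 63.77 kPa.
σ'_f = 63.77 ≤ σ'_p = 108 kPa, so the clay remains overconsolidated and only the recompression index applies:
S_c = C_r·H/(1+e₀)·log₁₀(σ'_f/σ'_0) = 0.048×2.9/2.29×log₁₀(63.77/35.303)
    = 0.060787 × 0.2568 = 0.01561 m

S_c ≈ 0.0156 m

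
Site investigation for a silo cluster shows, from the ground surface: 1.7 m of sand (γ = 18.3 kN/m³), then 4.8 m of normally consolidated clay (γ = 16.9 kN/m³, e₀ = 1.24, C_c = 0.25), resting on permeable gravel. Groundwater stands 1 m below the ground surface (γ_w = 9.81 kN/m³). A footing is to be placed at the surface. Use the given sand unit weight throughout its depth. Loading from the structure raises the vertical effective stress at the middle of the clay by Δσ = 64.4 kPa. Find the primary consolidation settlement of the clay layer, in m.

Mid-depth of clay below the ground surface: z = 1.7 + 4.8/2 = 4.1 m.
Total vertical stress at mid-clay: σ_v = 18.3×1.7 + 16.9×2.4 = 71.67 kPa.
Pore pressure: u = 9.81×(4.1 − 1) = 30.411 kPa.
Initial effective stress: σ'_0 = σ_v − u = 71.67 − 30.411 = 41.259 kPa.
Final effective stress: σ'_f = σ'_0 + Δσ = 41.259 + 64.4 = 105.66 kPa.
Normally consolidated clay, so the full stress increment lies on the virgin compression line:
S_c = C_c·H/(1+e₀)·log₁₀(σ'_f/σ'_0) = 0.25×4.8/(1+1.24)×log₁₀(105.66/41.259)
    = 0.53571 × 0.40839 = 0.2188 m

S_c ≈ 0.219 m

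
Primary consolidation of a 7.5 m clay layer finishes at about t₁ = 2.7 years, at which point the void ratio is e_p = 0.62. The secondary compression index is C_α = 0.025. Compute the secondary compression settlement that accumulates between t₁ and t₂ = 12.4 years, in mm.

S_s ≈ 76.6 mm

Secondary compression: S_s = C_α·H/(1+e_p)·log₁₀(t₂/t₁)
S_s = 0.025×7.5/(1+0.62)×log₁₀(12.4/2.7)
    = 0.1157 × 0.6621 = 0.07663 m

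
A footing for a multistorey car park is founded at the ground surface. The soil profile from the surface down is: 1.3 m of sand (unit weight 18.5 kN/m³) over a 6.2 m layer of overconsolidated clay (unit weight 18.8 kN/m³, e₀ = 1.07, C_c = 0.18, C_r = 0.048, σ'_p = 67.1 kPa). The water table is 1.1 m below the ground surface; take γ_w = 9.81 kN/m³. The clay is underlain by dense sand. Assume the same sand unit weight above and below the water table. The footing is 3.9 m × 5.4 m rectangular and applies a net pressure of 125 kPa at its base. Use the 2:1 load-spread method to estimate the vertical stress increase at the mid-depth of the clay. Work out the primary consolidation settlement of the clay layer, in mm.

S_c ≈ 66.3 mm

Mid-depth of clay below the ground surface: z = 1.3 + 6.2/2 = 4.4 m.
Total vertical stress at mid-clay: σ_v = 18.5×1.3 + 18.8×3.1 = 82.33 kPa.
Pore pressure: u = 9.81×(4.4 − 1.1) = 32.373 kPa.
Initial effective stress: σ'_0 = σ_v − u = 82.33 − 32.373 = 49.957 kPa.
Stress increase at mid-clay by the 2:1 spreading method:
Δσ = qBL/((B+z)(L+z)) = 125×3.9×5.4/((3.9+4.4)(5.4+4.4)) = 32.364 kPa
Final effective stress: σ'_f = 49.957 + 32.364 = 82.321 kPa.
σ'_f = 82.321 > σ'_p = 67.1 kPa, so the stress path crosses the preconsolidation pressure — recompression up to σ'_p, then virgin compression beyond:
S_c = H/(1+e₀)·[C_r·log₁₀(σ'_p/σ'_0) + C_c·log₁₀(σ'_f/σ'_p)]
    = 6.2/2.07 × [0.048×log₁₀(67.1/49.957) + 0.18×log₁₀(82.321/67.1)]
    = 2.9952 × [0.0061501 + 0.015982] = 0.06629 m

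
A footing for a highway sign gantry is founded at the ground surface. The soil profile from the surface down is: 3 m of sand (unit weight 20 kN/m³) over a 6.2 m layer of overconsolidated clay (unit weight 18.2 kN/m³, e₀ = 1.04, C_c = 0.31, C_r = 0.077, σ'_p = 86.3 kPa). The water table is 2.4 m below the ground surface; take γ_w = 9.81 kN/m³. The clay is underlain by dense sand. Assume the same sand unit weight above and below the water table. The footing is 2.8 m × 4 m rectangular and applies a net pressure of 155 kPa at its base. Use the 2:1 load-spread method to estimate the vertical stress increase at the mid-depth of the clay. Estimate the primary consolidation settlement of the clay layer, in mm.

Mid-depth of clay below the ground surface: z = 3 + 6.2/2 = 6.1 m.
Total vertical stress at mid-clay: σ_v = 20×3 + 18.2×3.1 = 116.42 kPa.
Pore pressure: u = 9.81×(6.1 − 2.4) = 36.297 kPa.
Initial effective stress: σ'_0 = σ_v − u = 116.42 − 36.297 = 80.123 kPa.
Stress increase at mid-clay by the 2:1 spreading method:
Δσ = qBL/((B+z)(L+z)) = 155×2.8×4/((2.8+6.1)(4+6.1)) = 19.312 kPa
Final effective stress: σ'_f = 80.123 + 19.312 = 99.435 kPa.
σ'_f = 99.435 > σ'_p = 86.3 kPa, so the stress path crosses the preconsolidation pressure — recompression up to σ'_p, then virgin compression beyond:
S_c = H/(1+e₀)·[C_r·log₁₀(σ'_p/σ'_0) + C_c·log₁₀(σ'_f/σ'_p)]
    = 6.2/2.04 × [0.077×log₁₀(86.3/80.123) + 0.31×log₁₀(99.435/86.3)]
    = 3.0392 × [0.0024835 + 0.019074] = 0.06552 m

S_c ≈ 65.5 mm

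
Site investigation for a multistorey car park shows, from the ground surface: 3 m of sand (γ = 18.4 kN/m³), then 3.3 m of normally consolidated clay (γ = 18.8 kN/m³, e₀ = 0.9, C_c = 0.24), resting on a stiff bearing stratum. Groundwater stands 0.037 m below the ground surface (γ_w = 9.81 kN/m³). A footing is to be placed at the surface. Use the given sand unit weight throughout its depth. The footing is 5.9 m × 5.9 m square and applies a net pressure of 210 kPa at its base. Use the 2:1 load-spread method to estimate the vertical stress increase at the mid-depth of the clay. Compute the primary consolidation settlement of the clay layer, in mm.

S_c ≈ 173 mm

Mid-depth of clay below the ground surface: z = 3 + 3.3/2 = 4.65 m.
Total vertical stress at mid-clay: σ_v = 18.4×3 + 18.8×1.65 = 86.22 kPa.
Pore pressure: u = 9.81×(4.65 − 0.037) = 45.254 kPa.
Initial effective stress: σ'_0 = σ_v − u = 86.22 − 45.254 = 40.966 kPa.
Stress increase at mid-clay by the 2:1 spreading method:
Δσ = qBL/((B+z)(L+z)) = 210×5.9×5.9/((5.9+4.65)(5.9+4.65)) = 65.678 kPa
Final effective stress: σ'_f = σ'_0 + Δσ = 40.966 + 65.678 = 106.64 kPa.
Normally consolidated clay, so the full stress increment lies on the virgin compression line:
S_c = C_c·H/(1+e₀)·log₁₀(σ'_f/σ'_0) = 0.24×3.3/(1+0.9)×log₁₀(106.64/40.966)
    = 0.41684 × 0.4155 = 0.1732 m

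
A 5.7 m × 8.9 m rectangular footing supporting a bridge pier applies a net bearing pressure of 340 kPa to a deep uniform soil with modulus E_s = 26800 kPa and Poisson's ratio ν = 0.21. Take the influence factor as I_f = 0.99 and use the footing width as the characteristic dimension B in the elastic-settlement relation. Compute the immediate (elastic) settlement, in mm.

Immediate (elastic) settlement: S_e = q·B·(1−ν²)/E_s · I_f.
S_e = 340 × 5.7 × (1 − 0.21²) / 26800 × 0.99
    = 340 × 5.7 × 0.9559 / 26800 × 0.99
    = 0.06843 m = 68.43 mm

S_e ≈ 68.4 mm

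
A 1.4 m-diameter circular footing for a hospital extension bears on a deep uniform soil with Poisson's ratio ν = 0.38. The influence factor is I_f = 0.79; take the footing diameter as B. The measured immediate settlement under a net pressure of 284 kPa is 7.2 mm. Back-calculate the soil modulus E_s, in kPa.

S_e = q·B·(1−ν²)/E_s · I_f  ⇒  E_s = q·B·(1−ν²)·I_f / S_e.
E_s = 284 × 1.4 × 0.8556 × 0.79 / 0.0072 = 37330 kPa

E_s ≈ 37300 kPa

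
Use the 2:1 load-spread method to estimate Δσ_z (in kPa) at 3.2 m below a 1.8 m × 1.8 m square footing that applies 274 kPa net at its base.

By the 2:1 method the load spreads at 1 horizontal : 2 vertical, so at depth z the loaded area has grown by z in each plan dimension:
Δσ = qBL/((B+z)(L+z)) = 274×1.8×1.8/((1.8+3.2)(1.8+3.2)) = 35.51 kPa

Δσ_z ≈ 35.5 kPa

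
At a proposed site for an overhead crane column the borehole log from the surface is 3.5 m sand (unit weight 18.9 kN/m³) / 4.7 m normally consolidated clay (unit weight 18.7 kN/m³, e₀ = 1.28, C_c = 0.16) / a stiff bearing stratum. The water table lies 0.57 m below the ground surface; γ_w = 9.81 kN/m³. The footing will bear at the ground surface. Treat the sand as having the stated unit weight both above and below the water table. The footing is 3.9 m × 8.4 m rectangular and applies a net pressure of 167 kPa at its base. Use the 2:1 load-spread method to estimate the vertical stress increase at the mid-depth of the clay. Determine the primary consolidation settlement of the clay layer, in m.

Mid-depth of clay below the ground surface: z = 3.5 + 4.7/2 = 5.85 m.
Total vertical stress at mid-clay: σ_v = 18.9×3.5 + 18.7×2.35 = 110.09 kPa.
Pore pressure: u = 9.81×(5.85 − 0.57) = 51.797 kPa.
Initial effective stress: σ'_0 = σ_v − u = 110.09 − 51.797 = 58.293 kPa.
Stress increase at mid-clay by the 2:1 spreading method:
Δσ = qBL/((B+z)(L+z)) = 167×3.9×8.4/((3.9+5.85)(8.4+5.85)) = 39.377 kPa
Final effective stress: σ'_f = σ'_0 + Δσ = 58.293 + 39.377 = 97.67 kPa.
Normally consolidated clay, so the full stress increment lies on the virgin compression line:
S_c = C_c·H/(1+e₀)·log₁₀(σ'_f/σ'_0) = 0.16×4.7/(1+1.28)×log₁₀(97.67/58.293)
    = 0.32982 × 0.22414 = 0.07393 m

S_c ≈ 0.0739 m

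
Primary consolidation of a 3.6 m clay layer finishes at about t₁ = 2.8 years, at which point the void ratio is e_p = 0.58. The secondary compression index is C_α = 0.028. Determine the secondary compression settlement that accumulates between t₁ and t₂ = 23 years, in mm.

S_s ≈ 58.3 mm

Secondary compression: S_s = C_α·H/(1+e_p)·log₁₀(t₂/t₁)
S_s = 0.028×3.6/(1+0.58)×log₁₀(23/2.8)
    = 0.0638 × 0.9146 = 0.05835 m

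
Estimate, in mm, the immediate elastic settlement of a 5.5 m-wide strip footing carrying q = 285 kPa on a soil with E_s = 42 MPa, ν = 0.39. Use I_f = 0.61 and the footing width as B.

Immediate (elastic) settlement: S_e = q·B·(1−ν²)/E_s · I_f.
E_s = 42 MPa = 42000 kPa.
S_e = 285 × 5.5 × (1 − 0.39²) / 42000 × 0.61
    = 285 × 5.5 × 0.8479 / 42000 × 0.61
    = 0.0193 m = 19.3 mm

S_e ≈ 19.3 mm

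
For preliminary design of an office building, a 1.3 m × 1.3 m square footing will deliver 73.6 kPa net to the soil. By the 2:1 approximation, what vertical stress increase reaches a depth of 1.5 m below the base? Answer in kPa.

Δσ_z ≈ 15.9 kPa

By the 2:1 method the load spreads at 1 horizontal : 2 vertical, so at depth z the loaded area has grown by z in each plan dimension:
Δσ = qBL/((B+z)(L+z)) = 73.6×1.3×1.3/((1.3+1.5)(1.3+1.5)) = 15.865 kPa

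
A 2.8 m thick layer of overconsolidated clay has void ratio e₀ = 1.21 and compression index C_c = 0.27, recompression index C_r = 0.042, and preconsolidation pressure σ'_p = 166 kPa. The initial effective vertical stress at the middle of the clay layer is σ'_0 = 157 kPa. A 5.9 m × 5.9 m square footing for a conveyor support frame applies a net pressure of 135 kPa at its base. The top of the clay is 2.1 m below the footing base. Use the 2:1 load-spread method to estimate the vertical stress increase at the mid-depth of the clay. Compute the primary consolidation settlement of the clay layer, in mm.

Mid-depth of clay below the footing base: z = 2.1 + 2.8/2 = 3.5 m.
Stress increase at mid-clay by the 2:1 spreading method:
Δσ = qBL/((B+z)(L+z)) = 135×5.9×5.9/((5.9+3.5)(5.9+3.5)) = 53.184 kPa
Final effective stress: σ'_f = 157 + 53.184 = 210.18 kPa.
σ'_f = 210.18 > σ'_p = 166 kPa, so the stress path crosses the preconsolidation pressure — recompression up to σ'_p, then virgin compression beyond:
S_c = H/(1+e₀)·[C_r·log₁₀(σ'_p/σ'_0) + C_c·log₁₀(σ'_f/σ'_p)]
    = 2.8/2.21 × [0.042×log₁₀(166/157) + 0.27×log₁₀(210.18/166)]
    = 1.267 × [0.0010168 + 0.02767] = 0.03635 m

S_c ≈ 36.3 mm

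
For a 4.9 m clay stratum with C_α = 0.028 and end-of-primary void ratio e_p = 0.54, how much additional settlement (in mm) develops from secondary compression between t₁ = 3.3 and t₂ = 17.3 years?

S_s ≈ 64.1 mm

Secondary compression: S_s = C_α·H/(1+e_p)·log₁₀(t₂/t₁)
S_s = 0.028×4.9/(1+0.54)×log₁₀(17.3/3.3)
    = 0.08909 × 0.7195 = 0.0641 m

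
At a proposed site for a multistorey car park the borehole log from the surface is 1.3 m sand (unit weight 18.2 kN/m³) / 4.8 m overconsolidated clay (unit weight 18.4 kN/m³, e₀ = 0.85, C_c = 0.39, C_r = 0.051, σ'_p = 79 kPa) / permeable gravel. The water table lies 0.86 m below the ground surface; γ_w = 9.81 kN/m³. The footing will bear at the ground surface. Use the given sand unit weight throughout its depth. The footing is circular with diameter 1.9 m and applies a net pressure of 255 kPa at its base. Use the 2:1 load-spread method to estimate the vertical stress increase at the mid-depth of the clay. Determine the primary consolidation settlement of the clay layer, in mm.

S_c ≈ 31.7 mm

Mid-depth of clay below the ground surface: z = 1.3 + 4.8/2 = 3.7 m.
Total vertical stress at mid-clay: σ_v = 18.2×1.3 + 18.4×2.4 = 67.82 kPa.
Pore pressure: u = 9.81×(3.7 − 0.86) = 27.86 kPa.
Initial effective stress: σ'_0 = σ_v − u = 67.82 − 27.86 = 39.96 kPa.
Stress increase at mid-clay by the 2:1 spreading method:
Δσ ≈ qD²/(D+z)² = 255×1.9²/(1.9+3.7)² = 29.354 kPa
Final effective stress: σ'_f = 39.96 + 29.354 = 69.314 kPa.
σ'_f = 69.314 ≤ σ'_p = 79 kPa, so the clay remains overconsolidated and only the recompression index applies:
S_c = C_r·H/(1+e₀)·log₁₀(σ'_f/σ'_0) = 0.051×4.8/1.85×log₁₀(69.314/39.96)
    = 0.13232 × 0.2392 = 0.03165 m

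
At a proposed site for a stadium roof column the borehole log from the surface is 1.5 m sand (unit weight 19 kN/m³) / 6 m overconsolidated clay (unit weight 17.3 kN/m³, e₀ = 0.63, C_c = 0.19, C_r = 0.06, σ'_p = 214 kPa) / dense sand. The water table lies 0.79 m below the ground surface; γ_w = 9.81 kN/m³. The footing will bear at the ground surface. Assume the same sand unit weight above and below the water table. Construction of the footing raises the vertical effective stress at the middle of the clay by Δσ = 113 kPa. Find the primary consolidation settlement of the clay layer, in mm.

Mid-depth of clay below the ground surface: z = 1.5 + 6/2 = 4.5 m.
Total vertical stress at mid-clay: σ_v = 19×1.5 + 17.3×3 = 80.4 kPa.
Pore pressure: u = 9.81×(4.5 − 0.79) = 36.395 kPa.
Initial effective stress: σ'_0 = σ_v − u = 80.4 − 36.395 = 44.005 kPa.
Final effective stress: σ'_f = 44.005 + 113 = 157 kPa.
σ'_f = 157 ≤ σ'_p = 214 kPa, so the clay remains overconsolidated and only the recompression index applies:
S_c = C_r·H/(1+e₀)·log₁₀(σ'_f/σ'_0) = 0.06×6/1.63×log₁₀(157/44.005)
    = 0.22086 × 0.5524 = 0.122 m

S_c ≈ 122 mm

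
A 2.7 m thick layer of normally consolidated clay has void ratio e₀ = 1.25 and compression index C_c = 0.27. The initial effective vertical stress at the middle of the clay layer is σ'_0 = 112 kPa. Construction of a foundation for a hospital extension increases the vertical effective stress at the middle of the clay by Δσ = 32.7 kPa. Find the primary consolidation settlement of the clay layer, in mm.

S_c ≈ 36 mm

Final effective stress: σ'_f = σ'_0 + Δσ = 112 + 32.7 = 144.7 kPa.
Normally consolidated clay, so the full stress increment lies on the virgin compression line:
S_c = C_c·H/(1+e₀)·log₁₀(σ'_f/σ'_0) = 0.27×2.7/(1+1.25)×log₁₀(144.7/112)
    = 0.324 × 0.11125 = 0.03605 m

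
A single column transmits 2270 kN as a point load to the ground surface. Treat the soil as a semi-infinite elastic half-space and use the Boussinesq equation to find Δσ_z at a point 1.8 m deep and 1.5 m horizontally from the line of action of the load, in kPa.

Boussinesq vertical stress below a point load on an elastic half-space:
Δσ_z = 3P/(2πz²) · [1 + (r/z)²]^(−5/2)
r/z = 1.5/1.8 = 0.83333; [1+(r/z)²]^(−5/2) = 0.26757.
Δσ_z = 3×2270/(2π×1.8²) × 0.26757 = 334.52 × 0.26757 = 89.51 kPa

Δσ_z ≈ 89.5 kPa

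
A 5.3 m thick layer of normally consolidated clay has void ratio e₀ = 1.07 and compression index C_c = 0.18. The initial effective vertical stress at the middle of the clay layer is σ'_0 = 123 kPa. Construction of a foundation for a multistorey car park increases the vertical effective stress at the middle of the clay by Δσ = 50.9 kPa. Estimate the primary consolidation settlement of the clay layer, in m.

Final effective stress: σ'_f = σ'_0 + Δσ = 123 + 50.9 = 173.9 kPa.
Normally consolidated clay, so the full stress increment lies on the virgin compression line:
S_c = C_c·H/(1+e₀)·log₁₀(σ'_f/σ'_0) = 0.18×5.3/(1+1.07)×log₁₀(173.9/123)
    = 0.46087 × 0.15039 = 0.06931 m

S_c ≈ 0.0693 m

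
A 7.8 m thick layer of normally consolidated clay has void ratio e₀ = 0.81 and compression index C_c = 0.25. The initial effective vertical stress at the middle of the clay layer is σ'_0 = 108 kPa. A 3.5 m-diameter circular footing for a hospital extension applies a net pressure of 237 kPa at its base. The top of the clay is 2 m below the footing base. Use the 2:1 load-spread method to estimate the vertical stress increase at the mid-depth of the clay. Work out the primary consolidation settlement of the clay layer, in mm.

Mid-depth of clay below the footing base: z = 2 + 7.8/2 = 5.9 m.
Stress increase at mid-clay by the 2:1 spreading method:
Δσ ≈ qD²/(D+z)² = 237×3.5²/(3.5+5.9)² = 32.857 kPa
Final effective stress: σ'_f = σ'_0 + Δσ = 108 + 32.857 = 140.86 kPa.
Normally consolidated clay, so the full stress increment lies on the virgin compression line:
S_c = C_c·H/(1+e₀)·log₁₀(σ'_f/σ'_0) = 0.25×7.8/(1+0.81)×log₁₀(140.86/108)
    = 1.0773 × 0.11536 = 0.1243 m

S_c ≈ 124 mm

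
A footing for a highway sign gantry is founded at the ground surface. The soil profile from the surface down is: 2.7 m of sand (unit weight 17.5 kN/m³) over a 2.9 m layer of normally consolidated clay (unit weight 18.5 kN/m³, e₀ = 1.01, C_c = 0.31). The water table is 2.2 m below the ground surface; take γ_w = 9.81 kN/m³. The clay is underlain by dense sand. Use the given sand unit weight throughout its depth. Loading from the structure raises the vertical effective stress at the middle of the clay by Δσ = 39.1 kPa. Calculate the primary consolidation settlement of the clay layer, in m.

S_c ≈ 0.104 m

Mid-depth of clay below the ground surface: z = 2.7 + 2.9/2 = 4.15 m.
Total vertical stress at mid-clay: σ_v = 17.5×2.7 + 18.5×1.45 = 74.075 kPa.
Pore pressure: u = 9.81×(4.15 − 2.2) = 19.13 kPa.
Initial effective stress: σ'_0 = σ_v − u = 74.075 − 19.13 = 54.945 kPa.
Final effective stress: σ'_f = σ'_0 + Δσ = 54.945 + 39.1 = 94.045 kPa.
Normally consolidated clay, so the full stress increment lies on the virgin compression line:
S_c = C_c·H/(1+e₀)·log₁₀(σ'_f/σ'_0) = 0.31×2.9/(1+1.01)×log₁₀(94.045/54.945)
    = 0.44726 × 0.23341 = 0.1044 m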